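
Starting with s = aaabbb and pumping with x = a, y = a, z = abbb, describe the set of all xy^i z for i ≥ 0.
{xy^i z : i ≥ 0} = {a^(2+i) b^3 : i ≥ 0} = {aabbb, aaabbb, aaaabbb, ...}

With x = a, y = a, z = abbb: Starting with aaabbb and pumping the second 'a', we get strings with 2+i a's followed by 3 b's for i = 0, 1, 2, ...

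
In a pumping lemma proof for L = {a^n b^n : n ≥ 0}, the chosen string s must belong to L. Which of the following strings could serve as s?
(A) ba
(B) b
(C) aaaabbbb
(C) aaaabbbb

The pumping lemma is applied to a string s that lies in L, so first check membership of each option:
- (A) ba has an a after a b, so it is not of the form a^n b^n and is not in L ✗
- (B) b has 0 a's and 1 b's; 0 ≠ 1, so it is not in L ✗
- (C) aaaabbbb = a^4 b^4 has equal counts (4 = 4), so it is in L ✓

Only (C) aaaabbbb is in L, so it is the only candidate that could play the role of s.
(In a complete proof one picks s in terms of the pumping length p so that |s| ≥ p is guaranteed; a fixed string like aaaabbbb illustrates the shape of such an s.)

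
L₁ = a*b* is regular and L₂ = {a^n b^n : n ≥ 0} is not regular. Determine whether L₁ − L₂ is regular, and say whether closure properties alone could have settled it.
No — L₁ − L₂ is not regular.

a*b* − {a^n b^n} = {a^n b^m : n ≠ m}. If this were regular, then its complement intersected with a*b*, namely {a^n b^n : n ≥ 0}, would be regular too (closure under complement and intersection) — contradiction. So L₁ − L₂ is not regular.

Note that the bare facts "L₁ regular, L₂ non-regular" do not settle the question by themselves: the closure of regular languages under ∪, ∩, complement and difference applies only when BOTH operands are regular. With a non-regular operand the result can come out regular or non-regular depending on the specific languages, so one has to work out L₁ − L₂ for this particular pair, as above.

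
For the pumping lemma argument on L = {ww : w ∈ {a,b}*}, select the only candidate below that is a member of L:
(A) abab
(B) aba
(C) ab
(A) abab

The pumping lemma is applied to a string s that lies in L, so first check membership of each option:
- (A) abab splits into halves ab · ab, which are equal, so it is in L (w = ab) ✓
- (B) aba has odd length 3, so it cannot be written as ww and is not in L ✗
- (C) ab has length 2; its halves are a and b, which differ, so it is not in L ✗

Only (A) abab is in L, so it is the only candidate that could play the role of s.
(In a complete proof one picks s in terms of the pumping length p so that |s| ≥ p is guaranteed; a fixed string like abab illustrates the shape of such an s.)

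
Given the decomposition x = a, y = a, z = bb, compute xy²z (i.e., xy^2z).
aaabb

Given x = 'a', y = 'a', z = 'bb' and i = 2:

xy^2z = x + y·y·...·y (2 times) + z
       = 'a' + 'a'^2 + 'bb'
       = 'a' + 'aa' + 'bb'
       = 'aaabb'

The pumped string is 'aaabb' with length 5.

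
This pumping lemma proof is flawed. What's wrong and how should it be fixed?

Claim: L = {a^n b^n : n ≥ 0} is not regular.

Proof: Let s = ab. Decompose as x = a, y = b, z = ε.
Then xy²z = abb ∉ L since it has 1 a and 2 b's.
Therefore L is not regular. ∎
Error: The string s = ab might be shorter than the pumping length p.

Correction: Choose s = a^p b^p to ensure |s| ≥ p. Also, the decomposition is wrong: with |xy| ≤ p, y cannot include b's when s starts with p a's.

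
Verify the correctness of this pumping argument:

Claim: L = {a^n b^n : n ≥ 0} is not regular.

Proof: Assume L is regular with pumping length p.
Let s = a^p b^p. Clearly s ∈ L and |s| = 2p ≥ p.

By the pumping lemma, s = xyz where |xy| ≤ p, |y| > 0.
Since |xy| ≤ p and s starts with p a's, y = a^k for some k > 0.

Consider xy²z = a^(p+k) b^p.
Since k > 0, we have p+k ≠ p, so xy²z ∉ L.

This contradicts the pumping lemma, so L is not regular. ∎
The proof is correct.

This proof is valid because:
1. The string s = a^p b^p is correctly in L
2. The decomposition analysis is correct: y must consist only of a's
3. The contradiction is valid: pumping increases a's but not b's
4. The conclusion follows logically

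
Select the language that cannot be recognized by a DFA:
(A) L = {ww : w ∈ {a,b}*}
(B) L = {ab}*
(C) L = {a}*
(A) {ww : w ∈ {a,b}*}

(A) L = {ww : w ∈ {a,b}*} is NOT regular.

The pumping lemma can be used to prove this:
After pumping, the two halves no longer match

The other languages are regular because they can be recognized by finite automata.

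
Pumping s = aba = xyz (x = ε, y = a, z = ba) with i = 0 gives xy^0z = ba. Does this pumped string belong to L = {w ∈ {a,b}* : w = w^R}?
No

xy⁰z = ε · ε · ba = ba.
ba reversed is ab ≠ ba, so it is not a palindrome and is not in L.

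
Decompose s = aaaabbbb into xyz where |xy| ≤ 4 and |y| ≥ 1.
x = 'a', y = 'aa', z = 'abbbb'

For s = aaaabbbb and p = 4, one valid decomposition is:
- x = 'a' (length 1)
- y = 'aa' (length 2)
- z = 'abbbb' (length 5)

Verification:
- xyz = 'a' + 'aa' + 'abbbb' = aaaabbbb ✓
- |xy| = 3 ≤ 4 ✓
- |y| = 2 > 0 ✓

All pumping lemma constraints are satisfied.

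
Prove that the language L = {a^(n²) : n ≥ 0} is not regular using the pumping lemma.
Assume for contradiction that L is regular, and let p ≥ 1 be the pumping length given by the pumping lemma.
Choose s = a^(p²). Then s ∈ L and |s| = p² ≥ p.
By the pumping lemma, s = xyz for some x, y, z with |xy| ≤ p, |y| ≥ 1, and xy^i z ∈ L for every i ≥ 0.
Here y = a^k for some k with 1 ≤ k ≤ |xy| ≤ p.

Take i = 2: |xy²z| = p² + k.
Now p² < p² + k ≤ p² + p < p² + 2p + 1 = (p + 1)².
So |xy²z| lies strictly between the consecutive squares p² and (p + 1)², hence is not a perfect square, and xy²z ∉ L.

This contradicts the pumping lemma, which requires xy^i z ∈ L for all i ≥ 0.
Hence L = {a^(n²) : n ≥ 0} is not regular. ∎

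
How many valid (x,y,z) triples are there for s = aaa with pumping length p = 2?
3

For s = 'aaa' with pumping length p = 2:

Constraints: |xy| ≤ 2, |y| > 0

Valid decompositions (|xy| ≤ p, |y| ≥ 1):
  • x='', y='a', z='aa'
  • x='a', y='a', z='a'
  • x='', y='aa', z='a'

Total count: 3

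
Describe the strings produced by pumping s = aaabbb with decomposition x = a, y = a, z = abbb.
{xy^i z : i ≥ 0} = {a^(2+i) b^3 : i ≥ 0} = {aabbb, aaabbb, aaaabbb, ...}

With x = a, y = a, z = abbb: Starting with aaabbb and pumping the second 'a', we get strings with 2+i a's followed by 3 b's for i = 0, 1, 2, ...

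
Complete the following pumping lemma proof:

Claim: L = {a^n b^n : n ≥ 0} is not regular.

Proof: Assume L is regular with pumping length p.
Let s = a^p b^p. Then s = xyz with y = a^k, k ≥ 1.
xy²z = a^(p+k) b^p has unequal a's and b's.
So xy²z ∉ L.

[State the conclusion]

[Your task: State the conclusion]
This contradicts the pumping lemma for regular languages,
which guarantees xy^i z ∈ L for all i ≥ 0.

Since our assumption that L is regular leads to a contradiction,
we conclude that L = {a^n b^n : n ≥ 0} is NOT regular. ∎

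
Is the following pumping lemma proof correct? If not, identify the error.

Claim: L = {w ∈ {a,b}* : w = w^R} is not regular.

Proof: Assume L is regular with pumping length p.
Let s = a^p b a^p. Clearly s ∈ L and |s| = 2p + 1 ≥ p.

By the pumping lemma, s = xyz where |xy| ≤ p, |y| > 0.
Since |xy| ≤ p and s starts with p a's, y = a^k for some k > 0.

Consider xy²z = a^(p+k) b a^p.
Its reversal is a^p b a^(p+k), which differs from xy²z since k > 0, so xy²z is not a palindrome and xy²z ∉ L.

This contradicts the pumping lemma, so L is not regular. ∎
The proof is correct.

This proof is valid because:
1. s = a^p b a^p is in L and is chosen in terms of p, so |s| ≥ p holds for every p
2. The decomposition analysis is correct: |xy| ≤ p forces y to lie inside the leading a's
3. The contradiction is valid: a^(p+k) b a^p has more a's before the b than after it, so it is not a palindrome
4. The conclusion follows logically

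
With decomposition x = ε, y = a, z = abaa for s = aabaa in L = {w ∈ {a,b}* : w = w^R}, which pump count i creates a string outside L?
i = 2

xy²z = ε · aa · abaa = aaabaa; aaabaa reversed is aabaaa ≠ aaabaa, so it is not a palindrome and is not in L.
(Other choices also work, e.g. i = 0, 3; only i = 1 is guaranteed to stay in L since xy¹z = s.)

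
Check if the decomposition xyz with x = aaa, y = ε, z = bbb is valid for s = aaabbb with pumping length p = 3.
Violated: |y| > 0

The decomposition x = aaa, y = ε, z = bbb for s = aaabbb with p = 3
violates the constraint: |y| > 0

|y| = 0, but the pumping lemma requires |y| > 0 (y must be non-empty).

Pumping lemma constraints:
1. xyz = s (decomposition is valid)
2. |xy| ≤ p
3. |y| > 0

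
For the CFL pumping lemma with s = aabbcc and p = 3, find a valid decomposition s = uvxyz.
u='aa', v='b', x='b', y='c', z='c'

For s = aabbcc with pumping length p = 3:

One valid decomposition:
- u = 'aa'
- v = 'b'
- x = 'b'
- y = 'c'
- z = 'c'

Verification:
- uvxyz = 'aa' + 'b' + 'b' + 'c' + 'c' = aabbcc ✓
- |vxy| = |'bbc'| = 3 ≤ 3 ✓
- |vy| = |'bc'| = 2 > 0 ✓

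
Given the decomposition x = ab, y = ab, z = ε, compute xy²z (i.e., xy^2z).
ababab

Given x = 'ab', y = 'ab', z = '' and i = 2:

xy^2z = x + y·y·...·y (2 times) + z
       = 'ab' + 'ab'^2 + ''
       = 'ab' + 'abab' + ''
       = 'ababab'

The pumped string is 'ababab' with length 6.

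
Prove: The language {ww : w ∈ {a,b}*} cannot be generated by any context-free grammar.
Assume for contradiction that L is context-free, and let p ≥ 1 be the pumping length given by the pumping lemma for CFLs.
Choose s = a^p b^p a^p b^p. Then s ∈ L (take w = a^p b^p) and |s| = 4p ≥ p.
By the CFL pumping lemma, s = uvxyz for some u, v, x, y, z with |vxy| ≤ p, |vy| ≥ 1, and uv^i xy^i z ∈ L for every i ≥ 0.

Write s as four blocks A₁ B₁ A₂ B₂ with A₁ = A₂ = a^p and B₁ = B₂ = b^p. Since |vxy| ≤ p, the window vxy lies inside at most two adjacent blocks. Take i = 0 and let t = uxz, so |t| = 4p − |vy| with 1 ≤ |vy| ≤ p. If |t| is odd, t ∉ L immediately, so assume |vy| is even (hence |vy| ≥ 2) and |t|/2 = 2p − |vy|/2, which satisfies p ≤ |t|/2 ≤ 2p − 1.

Case 1 (vxy inside A₁B₁): t = a^(p−j) b^(p−l) a^p b^p with j + l = |vy|. The second half of t has length < 2p, so it is a suffix of the trailing a^p b^p and ends in b; the first half is a^(p−j) b^(p−l) a^((j+l)/2), which ends in a because (j+l)/2 ≥ 1. The halves differ, so t ∉ L.

Case 2 (vxy inside B₁A₂, straddling the middle): t = a^p b^(p−j) a^(p−l) b^p with j + l = |vy|. If t = ww, then w is a prefix of t of length ≥ p, so w begins with a^p; and w is a suffix of t of length ≥ p, so w ends with b^p. That forces |w| ≥ 2p, contradicting |w| = |t|/2 ≤ 2p − 1. So t ∉ L.

Case 3 (vxy inside A₂B₂): t = a^p b^p a^(p−j) b^(p−l) with j + l = |vy|. The first half of t is a prefix of a^p b^p, so it begins with a; the second half is b^((j+l)/2) a^(p−j) b^(p−l), which begins with b. The halves differ, so t ∉ L.

In every case uv⁰xy⁰z = uxz ∉ L.

This contradicts the CFL pumping lemma, which requires uv^i xy^i z ∈ L for all i ≥ 0.
Hence L = {ww : w ∈ {a,b}*} is not context-free. ∎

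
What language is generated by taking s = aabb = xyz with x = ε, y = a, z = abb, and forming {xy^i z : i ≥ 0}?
{xy^i z : i ≥ 0} = {a^(i+1) b^2 : i ≥ 0} = {abb, aabb, aaabb, ...}

With x = ε, y = a, z = abb: Starting with aabb and pumping the first 'a' (z = abb keeps the second 'a'), we get strings with i+1 a's followed by 2 b's for i = 0, 1, 2, ...; note bb is not produced because z always contributes one a.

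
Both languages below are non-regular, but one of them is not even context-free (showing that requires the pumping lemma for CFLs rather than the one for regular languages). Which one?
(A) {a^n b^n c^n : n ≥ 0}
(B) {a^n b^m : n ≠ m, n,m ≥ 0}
(A) {a^n b^n c^n : n ≥ 0}

(A) {a^n b^n c^n : n ≥ 0} requires the CFL pumping lemma.

- {a^n b^m : n ≠ m, n,m ≥ 0} is context-free (but not regular)
  • Can be shown non-regular with the regular pumping lemma
  • After pumping a's, we can make n = m

- {a^n b^n c^n : n ≥ 0} is NOT context-free
  • Requires the CFL pumping lemma to prove
  • Cannot maintain three equal counts simultaneously

The CFL pumping lemma is "stronger" in that it can prove non-membership
in the larger class of context-free languages.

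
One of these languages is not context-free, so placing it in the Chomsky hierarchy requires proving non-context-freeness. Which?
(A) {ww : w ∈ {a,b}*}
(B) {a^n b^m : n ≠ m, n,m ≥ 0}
(A) {ww : w ∈ {a,b}*}

(A) {ww : w ∈ {a,b}*} requires the CFL pumping lemma.

- {a^n b^m : n ≠ m, n,m ≥ 0} is context-free (but not regular)
  • Can be shown non-regular with the regular pumping lemma
  • After pumping a's, we can make n = m

- {ww : w ∈ {a,b}*} is NOT context-free
  • Requires the CFL pumping lemma to prove
  • Even a PDA cannot compare two arbitrary halves symbol by symbol; CFL pumping on a^p b^p a^p b^p fails

The CFL pumping lemma is "stronger" in that it can prove non-membership
in the larger class of context-free languages.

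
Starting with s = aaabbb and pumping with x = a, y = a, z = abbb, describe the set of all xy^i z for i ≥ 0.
{xy^i z : i ≥ 0} = {a^(2+i) b^3 : i ≥ 0} = {aabbb, aaabbb, aaaabbb, ...}

With x = a, y = a, z = abbb: Starting with aaabbb and pumping the second 'a', we get strings with 2+i a's followed by 3 b's for i = 0, 1, 2, ...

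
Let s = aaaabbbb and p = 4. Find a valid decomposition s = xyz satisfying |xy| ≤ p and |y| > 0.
x = '', y = 'aaaa', z = 'bbbb'

For s = aaaabbbb and p = 4, one valid decomposition is:
- x = '' (length 0)
- y = 'aaaa' (length 4)
- z = 'bbbb' (length 4)

Verification:
- xyz = '' + 'aaaa' + 'bbbb' = aaaabbbb ✓
- |xy| = 4 ≤ 4 ✓
- |y| = 4 > 0 ✓

All pumping lemma constraints are satisfied.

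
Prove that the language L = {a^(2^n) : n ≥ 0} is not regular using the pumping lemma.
Assume for contradiction that L is regular, and let p ≥ 1 be the pumping length given by the pumping lemma.
Choose s = a^(2^p). Then s ∈ L and |s| = 2^p ≥ p.
By the pumping lemma, s = xyz for some x, y, z with |xy| ≤ p, |y| ≥ 1, and xy^i z ∈ L for every i ≥ 0.
Here y = a^k for some k with 1 ≤ k ≤ |xy| ≤ p, and p < 2^p.

Take i = 2: |xy²z| = 2^p + k.
Now 2^p < 2^p + k ≤ 2^p + p < 2^p + 2^p = 2^(p+1).
So |xy²z| lies strictly between the consecutive powers of two 2^p and 2^(p+1), hence is not a power of 2, and xy²z ∉ L.

This contradicts the pumping lemma, which requires xy^i z ∈ L for all i ≥ 0.
Hence L = {a^(2^n) : n ≥ 0} is not regular. ∎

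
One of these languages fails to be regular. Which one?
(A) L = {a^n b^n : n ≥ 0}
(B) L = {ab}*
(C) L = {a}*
(A) {a^n b^n : n ≥ 0}

(A) L = {a^n b^n : n ≥ 0} is NOT regular.

The pumping lemma can be used to prove this:
After pumping, the number of a's and b's become unequal

The other languages are regular because they can be recognized by finite automata.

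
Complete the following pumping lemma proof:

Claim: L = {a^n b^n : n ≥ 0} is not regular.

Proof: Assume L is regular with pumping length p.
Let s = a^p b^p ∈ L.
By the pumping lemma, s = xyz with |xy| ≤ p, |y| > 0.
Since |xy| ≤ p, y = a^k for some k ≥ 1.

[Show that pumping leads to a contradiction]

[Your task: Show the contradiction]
Consider xy²z = a^(p+k) b^p.

Since k ≥ 1, we have p + k > p.
So xy²z has more a's than b's: (p+k) a's vs p b's.
This means xy²z ∉ L because a^n b^n requires equal counts.

This contradicts the pumping lemma which states xy²z ∈ L.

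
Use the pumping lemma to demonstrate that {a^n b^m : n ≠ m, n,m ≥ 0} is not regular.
Assume for contradiction that L is regular, and let p ≥ 1 be the pumping length given by the pumping lemma.
Choose s = a^p b^(p + p!). Then s ∈ L because p ≠ p + p! (as p! ≥ 1), and |s| ≥ p.
By the pumping lemma, s = xyz for some x, y, z with |xy| ≤ p, |y| ≥ 1, and xy^i z ∈ L for every i ≥ 0.
Since |xy| ≤ p and the first p symbols of s are all a's, y = a^k for some k with 1 ≤ k ≤ p.
For every i ≥ 0, xy^i z = a^(p + (i − 1)k) b^(p + p!).

Because 1 ≤ k ≤ p, k divides p!. Let t = p!/k (a positive integer) and take i = t + 1.
Then the number of a's is p + tk = p + p!, which equals the number of b's.
So xy^(t+1) z = a^(p + p!) b^(p + p!) has equally many a's and b's and is NOT in L.

This contradicts the pumping lemma, which requires xy^i z ∈ L for all i ≥ 0.
Hence L = {a^n b^m : n ≠ m, n,m ≥ 0} is not regular. ∎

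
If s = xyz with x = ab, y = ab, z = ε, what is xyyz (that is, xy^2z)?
ababab

Given x = 'ab', y = 'ab', z = '' and i = 2:

xy^2z = x + y·y·...·y (2 times) + z
       = 'ab' + 'ab'^2 + ''
       = 'ab' + 'abab' + ''
       = 'ababab'

The pumped string is 'ababab' with length 6.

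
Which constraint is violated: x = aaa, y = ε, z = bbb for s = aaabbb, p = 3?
Violated: |y| > 0

The decomposition x = aaa, y = ε, z = bbb for s = aaabbb with p = 3
violates the constraint: |y| > 0

|y| = 0, but the pumping lemma requires |y| > 0 (y must be non-empty).

Pumping lemma constraints:
1. xyz = s (decomposition is valid)
2. |xy| ≤ p
3. |y| > 0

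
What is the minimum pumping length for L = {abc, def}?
p = 4

For a finite language L, the pumping lemma holds vacuously if p > max|s| for s ∈ L.

The longest string in L = {abc, def} has length 3.
If p = 4, then no string s ∈ L has |s| ≥ p, so the condition is vacuously true.

The minimum pumping length is p = 4.

Why no smaller p works: for any p ≤ 3, the longest string s ∈ L has |s| = 3 ≥ p, so it would
have to be pumpable; but pumping up (i = 2, 3, ...) produces ever longer strings, which cannot all lie in the
finite language L. So the pumping property fails for every p ≤ 3.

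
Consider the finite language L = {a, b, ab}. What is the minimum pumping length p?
p = 3

For a finite language L, the pumping lemma holds vacuously if p > max|s| for s ∈ L.

The longest string in L = {a, b, ab} has length 2.
If p = 3, then no string s ∈ L has |s| ≥ p, so the condition is vacuously true.

The minimum pumping length is p = 3.

Why no smaller p works: for any p ≤ 2, the longest string s ∈ L has |s| = 2 ≥ p, so it would
have to be pumpable; but pumping up (i = 2, 3, ...) produces ever longer strings, which cannot all lie in the
finite language L. So the pumping property fails for every p ≤ 2.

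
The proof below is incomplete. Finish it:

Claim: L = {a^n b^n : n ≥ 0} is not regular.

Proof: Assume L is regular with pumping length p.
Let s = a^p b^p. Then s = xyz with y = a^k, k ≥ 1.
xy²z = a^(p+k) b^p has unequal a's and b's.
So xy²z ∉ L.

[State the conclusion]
This contradicts the pumping lemma for regular languages,
which guarantees xy^i z ∈ L for all i ≥ 0.

Since our assumption that L is regular leads to a contradiction,
we conclude that L = {a^n b^n : n ≥ 0} is NOT regular. ∎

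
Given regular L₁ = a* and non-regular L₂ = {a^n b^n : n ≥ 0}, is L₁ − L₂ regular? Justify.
Yes — L₁ − L₂ is regular.

The only string of a* that lies in {a^n b^n} is ε, so L₁ − L₂ = a* − {ε} = a⁺ = aa*, which is regular.

Note that the bare facts "L₁ regular, L₂ non-regular" do not settle the question by themselves: the closure of regular languages under ∪, ∩, complement and difference applies only when BOTH operands are regular. With a non-regular operand the result can come out regular or non-regular depending on the specific languages, so one has to work out L₁ − L₂ for this particular pair, as above.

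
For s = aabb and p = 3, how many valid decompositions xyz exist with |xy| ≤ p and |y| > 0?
6

For s = 'aabb' with pumping length p = 3:

Constraints: |xy| ≤ 3, |y| > 0

Valid decompositions (|xy| ≤ p, |y| ≥ 1):
  • x='', y='a', z='abb'
  • x='a', y='a', z='bb'
  • x='', y='aa', z='bb'
  • x='aa', y='b', z='b'
  • x='a', y='ab', z='b'
  • x='', y='aab', z='b'

Total count: 6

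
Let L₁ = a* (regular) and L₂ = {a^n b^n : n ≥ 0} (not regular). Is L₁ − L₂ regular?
Yes — L₁ − L₂ is regular.

The only string of a* that lies in {a^n b^n} is ε, so L₁ − L₂ = a* − {ε} = a⁺ = aa*, which is regular.

Note that the bare facts "L₁ regular, L₂ non-regular" do not settle the question by themselves: the closure of regular languages under ∪, ∩, complement and difference applies only when BOTH operands are regular. With a non-regular operand the result can come out regular or non-regular depending on the specific languages, so one has to work out L₁ − L₂ for this particular pair, as above.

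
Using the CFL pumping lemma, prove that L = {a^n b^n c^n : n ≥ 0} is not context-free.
Assume for contradiction that L is context-free, and let p ≥ 1 be the pumping length given by the pumping lemma for CFLs.
Choose s = a^p b^p c^p. Then s ∈ L and |s| = 3p ≥ p.
By the CFL pumping lemma, s = uvxyz for some u, v, x, y, z with |vxy| ≤ p, |vy| ≥ 1, and uv^i xy^i z ∈ L for every i ≥ 0.

Because |vxy| ≤ p, the window vxy cannot contain both an a and a c: any substring of s containing both must include the entire block b^p plus at least one a and one c, so it has length ≥ p + 2 > p.
Hence at least one of the letters a, c does not occur in vy at all.

Take i = 0: the string uxz is obtained from s by deleting |vy| ≥ 1 symbols, so |uxz| = 3p − |vy| < 3p.
But the letter (a or c) that does not occur in vy still occurs exactly p times in uxz. Every string of L with exactly p copies of some letter is a^p b^p c^p, of length 3p. Since |uxz| < 3p, uxz ∉ L.

This contradicts the CFL pumping lemma, which requires uv^i xy^i z ∈ L for all i ≥ 0.
Hence L = {a^n b^n c^n : n ≥ 0} is not context-free. ∎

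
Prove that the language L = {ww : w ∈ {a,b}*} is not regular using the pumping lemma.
Assume for contradiction that L is regular, and let p ≥ 1 be the pumping length given by the pumping lemma.
Choose s = a^p b a^p b. Then s ∈ L (take w = a^p b) and |s| = 2p + 2 ≥ p.
By the pumping lemma, s = xyz for some x, y, z with |xy| ≤ p, |y| ≥ 1, and xy^i z ∈ L for every i ≥ 0.
Since |xy| ≤ p and the first p symbols of s are all a's, y = a^k for some k with 1 ≤ k ≤ p.

Take i = 2: t = xy²z = a^(p + k) b a^p b.
Suppose t = uu for some string u. The string t contains exactly two b's and ends in b, so u contains exactly one b and ends in b; hence u = a^j b for some j, and uu = a^j b a^j b. Comparing with t = a^(p + k) b a^p b forces j = p + k (first block) and j = p (second block), which is impossible since k ≥ 1. So t ∉ L.

This contradicts the pumping lemma, which requires xy^i z ∈ L for all i ≥ 0.
Hence L = {ww : w ∈ {a,b}*} is not regular. ∎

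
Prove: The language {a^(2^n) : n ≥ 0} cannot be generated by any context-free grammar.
Assume for contradiction that L is context-free, and let p ≥ 1 be the pumping length given by the pumping lemma for CFLs.
Choose s = a^(2^p). Then s ∈ L and |s| = 2^p ≥ p.
By the CFL pumping lemma, s = uvxyz for some u, v, x, y, z with |vxy| ≤ p, |vy| ≥ 1, and uv^i xy^i z ∈ L for every i ≥ 0.
All symbols are a's, so only lengths matter: let k = |vy|, with 1 ≤ k ≤ |vxy| ≤ p < 2^p.

Take i = 2: |uv²xy²z| = 2^p + k, and 2^p < 2^p + k < 2^p + 2^p = 2^(p+1).
So the length lies strictly between consecutive powers of two and is not a power of 2; uv²xy²z ∉ L.

This contradicts the CFL pumping lemma, which requires uv^i xy^i z ∈ L for all i ≥ 0.
Hence L = {a^(2^n) : n ≥ 0} is not context-free. ∎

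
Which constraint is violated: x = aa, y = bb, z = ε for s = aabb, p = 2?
Violated: |xy| ≤ p

The decomposition x = aa, y = bb, z = ε for s = aabb with p = 2
violates the constraint: |xy| ≤ p

|xy| = |aabb| = 4 > 2 = p. The decomposition puts too many characters in xy.

Pumping lemma constraints:
1. xyz = s (decomposition is valid)
2. |xy| ≤ p
3. |y| > 0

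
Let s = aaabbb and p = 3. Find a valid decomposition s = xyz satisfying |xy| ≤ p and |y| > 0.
x = '', y = 'aa', z = 'abbb'

For s = aaabbb and p = 3, one valid decomposition is:
- x = '' (length 0)
- y = 'aa' (length 2)
- z = 'abbb' (length 4)

Verification:
- xyz = '' + 'aa' + 'abbb' = aaabbb ✓
- |xy| = 2 ≤ 3 ✓
- |y| = 2 > 0 ✓

All pumping lemma constraints are satisfied.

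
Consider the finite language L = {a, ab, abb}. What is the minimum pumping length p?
p = 4

For a finite language L, the pumping lemma holds vacuously if p > max|s| for s ∈ L.

The longest string in L = {a, ab, abb} has length 3.
If p = 4, then no string s ∈ L has |s| ≥ p, so the condition is vacuously true.

The minimum pumping length is p = 4.

Why no smaller p works: for any p ≤ 3, the longest string s ∈ L has |s| = 3 ≥ p, so it would
have to be pumpable; but pumping up (i = 2, 3, ...) produces ever longer strings, which cannot all lie in the
finite language L. So the pumping property fails for every p ≤ 3.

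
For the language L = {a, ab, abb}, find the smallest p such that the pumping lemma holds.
p = 4

For a finite language L, the pumping lemma holds vacuously if p > max|s| for s ∈ L.

The longest string in L = {a, ab, abb} has length 3.
If p = 4, then no string s ∈ L has |s| ≥ p, so the condition is vacuously true.

The minimum pumping length is p = 4.

Why no smaller p works: for any p ≤ 3, the longest string s ∈ L has |s| = 3 ≥ p, so it would
have to be pumpable; but pumping up (i = 2, 3, ...) produces ever longer strings, which cannot all lie in the
finite language L. So the pumping property fails for every p ≤ 3.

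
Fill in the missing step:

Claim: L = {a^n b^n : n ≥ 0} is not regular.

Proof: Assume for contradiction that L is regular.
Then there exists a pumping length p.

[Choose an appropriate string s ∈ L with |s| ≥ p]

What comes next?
s = a^p b^p

This string is in L (has equal a's and b's) and has length 2p ≥ p.
Any decomposition xyz with |xy| ≤ p means y consists only of a's,
so pumping will unbalance the counts.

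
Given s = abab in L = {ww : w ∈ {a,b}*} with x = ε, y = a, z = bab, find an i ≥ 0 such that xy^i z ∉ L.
i = 2

xy²z = ε · aa · bab = aabab; aabab has odd length 5, so it cannot be written as ww and is not in L.
(Other choices also work, e.g. i = 0, 3; only i = 1 is guaranteed to stay in L since xy¹z = s.)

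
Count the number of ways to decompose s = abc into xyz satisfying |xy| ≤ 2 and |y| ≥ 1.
3

For s = 'abc' with pumping length p = 2:

Constraints: |xy| ≤ 2, |y| > 0

Valid decompositions (|xy| ≤ p, |y| ≥ 1):
  • x='', y='a', z='bc'
  • x='a', y='b', z='c'
  • x='', y='ab', z='c'

Total count: 3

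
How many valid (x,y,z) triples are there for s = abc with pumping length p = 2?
3

For s = 'abc' with pumping length p = 2:

Constraints: |xy| ≤ 2, |y| > 0

Valid decompositions (|xy| ≤ p, |y| ≥ 1):
  • x='', y='a', z='bc'
  • x='a', y='b', z='c'
  • x='', y='ab', z='c'

Total count: 3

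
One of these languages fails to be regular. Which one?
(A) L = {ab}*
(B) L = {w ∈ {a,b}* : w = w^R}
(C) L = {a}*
(B) {w ∈ {a,b}* : w = w^R}

(B) L = {w ∈ {a,b}* : w = w^R} is NOT regular.

The pumping lemma can be used to prove this:
After pumping, the string is no longer symmetric

The other languages are regular because they can be recognized by finite automata.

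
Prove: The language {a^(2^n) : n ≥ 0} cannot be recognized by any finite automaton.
Assume for contradiction that L is regular, and let p ≥ 1 be the pumping length given by the pumping lemma.
Choose s = a^(2^p). Then s ∈ L and |s| = 2^p ≥ p.
By the pumping lemma, s = xyz for some x, y, z with |xy| ≤ p, |y| ≥ 1, and xy^i z ∈ L for every i ≥ 0.
Here y = a^k for some k with 1 ≤ k ≤ |xy| ≤ p, and p < 2^p.

Take i = 2: |xy²z| = 2^p + k.
Now 2^p < 2^p + k ≤ 2^p + p < 2^p + 2^p = 2^(p+1).
So |xy²z| lies strictly between the consecutive powers of two 2^p and 2^(p+1), hence is not a power of 2, and xy²z ∉ L.

This contradicts the pumping lemma, which requires xy^i z ∈ L for all i ≥ 0.
Hence L = {a^(2^n) : n ≥ 0} is not regular. ∎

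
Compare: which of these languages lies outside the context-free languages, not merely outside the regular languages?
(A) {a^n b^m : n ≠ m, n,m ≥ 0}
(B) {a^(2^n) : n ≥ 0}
(B) {a^(2^n) : n ≥ 0}

(B) {a^(2^n) : n ≥ 0} requires the CFL pumping lemma.

- {a^n b^m : n ≠ m, n,m ≥ 0} is context-free (but not regular)
  • Can be shown non-regular with the regular pumping lemma
  • After pumping a's, we can make n = m

- {a^(2^n) : n ≥ 0} is NOT context-free
  • Requires the CFL pumping lemma to prove
  • Gaps between powers of 2 grow exponentially

The CFL pumping lemma is "stronger" in that it can prove non-membership
in the larger class of context-free languages.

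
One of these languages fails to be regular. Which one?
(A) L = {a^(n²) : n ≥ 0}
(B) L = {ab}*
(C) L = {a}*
(A) {a^(n²) : n ≥ 0}

(A) L = {a^(n²) : n ≥ 0} is NOT regular.

The pumping lemma can be used to prove this:
After pumping, length is no longer a perfect square

The other languages are regular because they can be recognized by finite automata.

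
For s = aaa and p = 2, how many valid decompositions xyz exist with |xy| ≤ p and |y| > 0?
3

For s = 'aaa' with pumping length p = 2:

Constraints: |xy| ≤ 2, |y| > 0

Valid decompositions (|xy| ≤ p, |y| ≥ 1):
  • x='', y='a', z='aa'
  • x='a', y='a', z='a'
  • x='', y='aa', z='a'

Total count: 3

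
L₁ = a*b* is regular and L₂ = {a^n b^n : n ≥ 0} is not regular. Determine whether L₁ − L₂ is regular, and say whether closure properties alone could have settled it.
No — L₁ − L₂ is not regular.

a*b* − {a^n b^n} = {a^n b^m : n ≠ m}. If this were regular, then its complement intersected with a*b*, namely {a^n b^n : n ≥ 0}, would be regular too (closure under complement and intersection) — contradiction. So L₁ − L₂ is not regular.

Note that the bare facts "L₁ regular, L₂ non-regular" do not settle the question by themselves: the closure of regular languages under ∪, ∩, complement and difference applies only when BOTH operands are regular. With a non-regular operand the result can come out regular or non-regular depending on the specific languages, so one has to work out L₁ − L₂ for this particular pair, as above.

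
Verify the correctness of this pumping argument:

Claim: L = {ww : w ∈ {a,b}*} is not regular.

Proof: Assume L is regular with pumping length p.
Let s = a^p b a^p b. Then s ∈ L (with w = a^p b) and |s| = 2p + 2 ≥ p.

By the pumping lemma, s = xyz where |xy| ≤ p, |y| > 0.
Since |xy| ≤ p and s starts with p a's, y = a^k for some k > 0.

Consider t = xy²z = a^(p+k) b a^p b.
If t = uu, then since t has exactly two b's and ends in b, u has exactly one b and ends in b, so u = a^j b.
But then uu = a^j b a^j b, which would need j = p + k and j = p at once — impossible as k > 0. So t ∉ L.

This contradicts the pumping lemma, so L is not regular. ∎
The proof is correct.

This proof is valid because:
1. s = a^p b a^p b is in L and is chosen in terms of p, so |s| ≥ p holds for every p
2. The decomposition analysis is correct: |xy| ≤ p forces y to lie inside the leading a's
3. The contradiction is valid: the argument shows a^(p+k) b a^p b cannot be split into two equal halves
4. The conclusion follows logically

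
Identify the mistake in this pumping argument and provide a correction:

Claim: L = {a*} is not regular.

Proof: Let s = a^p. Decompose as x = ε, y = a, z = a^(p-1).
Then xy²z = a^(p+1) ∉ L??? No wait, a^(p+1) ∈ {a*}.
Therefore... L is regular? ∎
Error: The proof attempts to show a*  is not regular, but a* IS regular!

Correction: a* is a regular language (recognized by a simple DFA with one accepting state and self-loop on 'a'). The pumping lemma can only prove non-regularity, not regularity. For regular languages, pumping always works.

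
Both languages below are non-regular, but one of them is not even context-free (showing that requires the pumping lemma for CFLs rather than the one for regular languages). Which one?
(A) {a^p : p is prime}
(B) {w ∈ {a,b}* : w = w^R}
(A) {a^p : p is prime}

(A) {a^p : p is prime} requires the CFL pumping lemma.

- {w ∈ {a,b}* : w = w^R} is context-free (but not regular)
  • Can be shown non-regular with the regular pumping lemma
  • After pumping, the string is no longer symmetric

- {a^p : p is prime} is NOT context-free
  • Requires the CFL pumping lemma to prove
  • The CFL pumping lemma also fails because prime gaps are unbounded

The CFL pumping lemma is "stronger" in that it can prove non-membership
in the larger class of context-free languages.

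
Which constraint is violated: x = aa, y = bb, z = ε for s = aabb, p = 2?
Violated: |xy| ≤ p

The decomposition x = aa, y = bb, z = ε for s = aabb with p = 2
violates the constraint: |xy| ≤ p

|xy| = |aabb| = 4 > 2 = p. The decomposition puts too many characters in xy.

Pumping lemma constraints:
1. xyz = s (decomposition is valid)
2. |xy| ≤ p
3. |y| > 0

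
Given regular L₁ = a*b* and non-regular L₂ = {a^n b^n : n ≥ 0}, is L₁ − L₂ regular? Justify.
No — L₁ − L₂ is not regular.

a*b* − {a^n b^n} = {a^n b^m : n ≠ m}. If this were regular, then its complement intersected with a*b*, namely {a^n b^n : n ≥ 0}, would be regular too (closure under complement and intersection) — contradiction. So L₁ − L₂ is not regular.

Note that the bare facts "L₁ regular, L₂ non-regular" do not settle the question by themselves: the closure of regular languages under ∪, ∩, complement and difference applies only when BOTH operands are regular. With a non-regular operand the result can come out regular or non-regular depending on the specific languages, so one has to work out L₁ − L₂ for this particular pair, as above.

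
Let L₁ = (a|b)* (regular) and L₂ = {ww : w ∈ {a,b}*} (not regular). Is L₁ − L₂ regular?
No — L₁ − L₂ is not regular.

L₁ − L₂ is the complement of {ww} within {a,b}*. If it were regular, its complement {ww} would be regular as well (regular languages are closed under complement) — contradiction. So L₁ − L₂ is not regular.

Note that the bare facts "L₁ regular, L₂ non-regular" do not settle the question by themselves: the closure of regular languages under ∪, ∩, complement and difference applies only when BOTH operands are regular. With a non-regular operand the result can come out regular or non-regular depending on the specific languages, so one has to work out L₁ − L₂ for this particular pair, as above.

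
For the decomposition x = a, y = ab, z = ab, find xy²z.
aababab

Given x = 'a', y = 'ab', z = 'ab' and i = 2:

xy^2z = x + y·y·...·y (2 times) + z
       = 'a' + 'ab'^2 + 'ab'
       = 'a' + 'abab' + 'ab'
       = 'aababab'

The pumped string is 'aababab' with length 7.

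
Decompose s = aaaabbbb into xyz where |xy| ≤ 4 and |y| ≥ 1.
x = 'aa', y = 'aa', z = 'bbbb'

For s = aaaabbbb and p = 4, one valid decomposition is:
- x = 'aa' (length 2)
- y = 'aa' (length 2)
- z = 'bbbb' (length 4)

Verification:
- xyz = 'aa' + 'aa' + 'bbbb' = aaaabbbb ✓
- |xy| = 4 ≤ 4 ✓
- |y| = 2 > 0 ✓

All pumping lemma constraints are satisfied.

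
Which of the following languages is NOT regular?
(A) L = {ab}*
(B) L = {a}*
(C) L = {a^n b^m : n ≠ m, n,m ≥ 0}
(C) {a^n b^m : n ≠ m, n,m ≥ 0}

(C) L = {a^n b^m : n ≠ m, n,m ≥ 0} is NOT regular.

The pumping lemma can be used to prove this:
After pumping a's, we can make n = m

The other languages are regular because they can be recognized by finite automata.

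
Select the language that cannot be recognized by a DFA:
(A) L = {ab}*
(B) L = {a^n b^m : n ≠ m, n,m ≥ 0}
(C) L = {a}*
(B) {a^n b^m : n ≠ m, n,m ≥ 0}

(B) L = {a^n b^m : n ≠ m, n,m ≥ 0} is NOT regular.

The pumping lemma can be used to prove this:
After pumping a's, we can make n = m

The other languages are regular because they can be recognized by finite automata.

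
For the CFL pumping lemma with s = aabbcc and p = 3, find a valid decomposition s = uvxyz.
u='aa', v='b', x='b', y='c', z='c'

For s = aabbcc with pumping length p = 3:

One valid decomposition:
- u = 'aa'
- v = 'b'
- x = 'b'
- y = 'c'
- z = 'c'

Verification:
- uvxyz = 'aa' + 'b' + 'b' + 'c' + 'c' = aabbcc ✓
- |vxy| = |'bbc'| = 3 ≤ 3 ✓
- |vy| = |'bc'| = 2 > 0 ✓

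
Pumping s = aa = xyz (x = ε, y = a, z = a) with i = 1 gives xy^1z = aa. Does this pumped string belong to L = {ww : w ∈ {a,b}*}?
Yes

xy¹z = ε · a · a = aa.
aa splits into halves a · a, which are equal, so it is in L (w = a).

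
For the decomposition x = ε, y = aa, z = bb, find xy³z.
aaaaaabb

Given x = '', y = 'aa', z = 'bb' and i = 3:

xy^3z = x + y·y·...·y (3 times) + z
       = '' + 'aa'^3 + 'bb'
       = '' + 'aaaaaa' + 'bb'
       = 'aaaaaabb'

The pumped string is 'aaaaaabb' with length 8.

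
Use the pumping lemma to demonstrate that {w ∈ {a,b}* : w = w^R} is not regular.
Assume for contradiction that L is regular, and let p ≥ 1 be the pumping length given by the pumping lemma.
Choose s = a^p b a^p. Then s ∈ L (it reads the same in both directions) and |s| = 2p + 1 ≥ p.
By the pumping lemma, s = xyz for some x, y, z with |xy| ≤ p, |y| ≥ 1, and xy^i z ∈ L for every i ≥ 0.
Since |xy| ≤ p and the first p symbols of s are all a's, y = a^k for some k with 1 ≤ k ≤ p.

Take i = 2: xy²z = a^(p + k) b a^p.
Its reversal is a^p b a^(p + k). These differ because the block of a's before the unique b has length p + k in one and p in the other, and p + k ≠ p since k ≥ 1. So xy²z is not a palindrome, i.e. xy²z ∉ L.

This contradicts the pumping lemma, which requires xy^i z ∈ L for all i ≥ 0.
Hence L = {w ∈ {a,b}* : w = w^R} is not regular. ∎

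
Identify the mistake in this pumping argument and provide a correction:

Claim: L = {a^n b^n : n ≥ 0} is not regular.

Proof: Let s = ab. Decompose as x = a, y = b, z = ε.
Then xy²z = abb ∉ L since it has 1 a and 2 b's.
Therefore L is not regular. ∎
Error: The string s = ab might be shorter than the pumping length p.

Correction: Choose s = a^p b^p to ensure |s| ≥ p. Also, the decomposition is wrong: with |xy| ≤ p, y cannot include b's when s starts with p a's.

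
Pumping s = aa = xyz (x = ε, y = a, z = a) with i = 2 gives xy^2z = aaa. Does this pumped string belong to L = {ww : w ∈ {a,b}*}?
No

xy²z = ε · aa · a = aaa.
aaa has odd length 3, so it cannot be written as ww and is not in L.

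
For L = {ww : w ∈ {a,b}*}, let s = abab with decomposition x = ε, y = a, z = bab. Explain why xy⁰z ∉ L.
xy⁰z = bab ∉ L

Pumping with i = 0 replaces y = a by y⁰ = ε:
- Original: s = xyz = abab; abab splits into halves ab · ab, which are equal, so it is in L (w = ab)
- Pumped: xy⁰z = ε · ε · bab = bab
- bab has odd length 3, so it cannot be written as ww and is not in L

The pumping lemma would require xy⁰z ∈ L, so this decomposition yields a contradiction.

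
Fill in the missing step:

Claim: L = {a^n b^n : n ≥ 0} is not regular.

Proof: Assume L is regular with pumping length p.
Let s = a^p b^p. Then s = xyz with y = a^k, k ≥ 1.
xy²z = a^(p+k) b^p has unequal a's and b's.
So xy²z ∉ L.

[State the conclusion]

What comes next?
This contradicts the pumping lemma for regular languages,
which guarantees xy^i z ∈ L for all i ≥ 0.

Since our assumption that L is regular leads to a contradiction,
we conclude that L = {a^n b^n : n ≥ 0} is NOT regular. ∎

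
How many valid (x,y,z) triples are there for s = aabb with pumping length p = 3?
6

For s = 'aabb' with pumping length p = 3:

Constraints: |xy| ≤ 3, |y| > 0

Valid decompositions (|xy| ≤ p, |y| ≥ 1):
  • x='', y='a', z='abb'
  • x='a', y='a', z='bb'
  • x='', y='aa', z='bb'
  • x='aa', y='b', z='b'
  • x='a', y='ab', z='b'
  • x='', y='aab', z='b'

Total count: 6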